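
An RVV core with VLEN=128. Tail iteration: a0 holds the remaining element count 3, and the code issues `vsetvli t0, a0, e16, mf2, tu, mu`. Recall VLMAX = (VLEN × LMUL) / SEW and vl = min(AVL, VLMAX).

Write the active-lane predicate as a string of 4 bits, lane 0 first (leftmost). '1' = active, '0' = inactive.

VLMAX = VLEN×LMUL/SEW = 128×1/2/16 = 4
vl = min(AVL, VLMAX) = min(3, 4) = 3
bits (lane 0 leftmost): 1110

predicate = 1110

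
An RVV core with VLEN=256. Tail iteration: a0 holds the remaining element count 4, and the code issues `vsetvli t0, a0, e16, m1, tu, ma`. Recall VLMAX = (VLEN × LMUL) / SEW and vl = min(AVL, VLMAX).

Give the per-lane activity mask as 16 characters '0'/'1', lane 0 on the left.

lanes per group: 256·1/16 = 16
vl ← min(4, 16) = 4
bits (lane 0 leftmost): 1111000000000000

predicate = 1111000000000000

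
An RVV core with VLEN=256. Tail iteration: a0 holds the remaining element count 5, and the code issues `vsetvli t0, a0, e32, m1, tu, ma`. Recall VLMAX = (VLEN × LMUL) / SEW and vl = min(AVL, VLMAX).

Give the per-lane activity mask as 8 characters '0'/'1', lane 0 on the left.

VLMAX = VLEN×LMUL/SEW = 256×1/32 = 8
vl = min(AVL, VLMAX) = min(5, 8) = 5
bits (lane 0 leftmost): 11111000

predicate = 11111000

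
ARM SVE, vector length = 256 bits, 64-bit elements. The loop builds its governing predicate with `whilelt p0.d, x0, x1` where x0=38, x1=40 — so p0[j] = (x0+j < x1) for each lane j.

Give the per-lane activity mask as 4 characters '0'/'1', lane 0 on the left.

256-bit reg / 64-bit elem → 4 lanes
whilelt: lane j active iff 38+j < 40 → j < 2 → 2 active
bits (lane 0 leftmost): 1100

predicate = 1100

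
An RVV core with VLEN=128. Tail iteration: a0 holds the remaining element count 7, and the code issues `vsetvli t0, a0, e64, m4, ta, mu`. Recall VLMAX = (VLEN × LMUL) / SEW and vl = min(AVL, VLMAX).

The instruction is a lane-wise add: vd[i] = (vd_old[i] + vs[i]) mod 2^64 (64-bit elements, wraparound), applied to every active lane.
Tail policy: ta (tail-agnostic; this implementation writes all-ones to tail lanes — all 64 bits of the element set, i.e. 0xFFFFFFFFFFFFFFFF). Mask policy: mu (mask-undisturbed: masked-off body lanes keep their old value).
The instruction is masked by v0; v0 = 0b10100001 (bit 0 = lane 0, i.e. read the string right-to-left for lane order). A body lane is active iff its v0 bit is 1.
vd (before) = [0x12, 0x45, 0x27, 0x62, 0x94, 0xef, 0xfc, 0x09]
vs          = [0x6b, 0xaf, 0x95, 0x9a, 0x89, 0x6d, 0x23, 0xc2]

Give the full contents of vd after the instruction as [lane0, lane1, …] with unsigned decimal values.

vd = [125, 69, 39, 98, 148, 348, 252, 18446744073709551615]

VLMAX = (128 × 4) / 64 = 8 lanes
vl = min(AVL, VLMAX) = min(7, 8) = 7
vd[0] add(0x12,0x6b) -> 0x7d
vd[1] mask-off/keep -> 0x45
vd[2] mask-off/keep -> 0x27
vd[3] mask-off/keep -> 0x62
vd[4] mask-off/keep -> 0x94
vd[5] add(0xef,0x6d) -> 0x15c
vd[6] mask-off/keep -> 0xfc
vd[7] tail/ones -> 0xffffffffffffffff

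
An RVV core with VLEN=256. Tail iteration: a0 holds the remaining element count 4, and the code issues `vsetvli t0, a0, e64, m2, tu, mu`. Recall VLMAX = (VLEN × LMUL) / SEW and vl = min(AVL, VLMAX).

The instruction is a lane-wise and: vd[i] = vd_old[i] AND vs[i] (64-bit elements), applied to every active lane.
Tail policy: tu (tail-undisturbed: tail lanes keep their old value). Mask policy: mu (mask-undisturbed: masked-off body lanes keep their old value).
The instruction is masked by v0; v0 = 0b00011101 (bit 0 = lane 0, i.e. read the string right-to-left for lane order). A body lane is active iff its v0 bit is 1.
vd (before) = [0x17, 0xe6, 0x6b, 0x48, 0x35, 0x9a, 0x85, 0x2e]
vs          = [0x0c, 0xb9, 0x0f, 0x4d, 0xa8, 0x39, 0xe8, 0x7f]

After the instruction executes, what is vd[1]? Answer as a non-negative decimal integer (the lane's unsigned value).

VLMAX = (256 × 2) / 64 = 8 lanes
AVL=4 ≤ VLMAX=8, so vl = 4
  i=0: and(0x17,0x0c) → 4
  i=1: mask-off/keep → 230
  i=2: and(0x6b,0x0f) → 11
  i=3: and(0x48,0x4d) → 72
  i=4: tail/keep → 53
  i=5: tail/keep → 154
  i=6: tail/keep → 133
  i=7: tail/keep → 46

vd[1] = 230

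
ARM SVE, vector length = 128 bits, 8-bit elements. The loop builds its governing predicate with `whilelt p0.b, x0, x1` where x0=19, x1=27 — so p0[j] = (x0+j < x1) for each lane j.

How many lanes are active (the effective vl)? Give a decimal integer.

vl = 8

lane count: 128 div 8 = 16
p0[j] = (19+j < 27); true for j=0..7 → 8 lanes set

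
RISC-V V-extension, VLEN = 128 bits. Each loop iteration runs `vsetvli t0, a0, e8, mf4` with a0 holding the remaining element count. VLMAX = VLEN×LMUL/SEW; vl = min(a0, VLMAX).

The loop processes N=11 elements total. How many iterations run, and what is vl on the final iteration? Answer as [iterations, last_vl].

[iterations, last_vl] = [3, 3]

VLMAX = VLEN×LMUL/SEW = 128×1/4/8 = 4
11 elements at 4/iter → 3 passes, remainder 3 on the last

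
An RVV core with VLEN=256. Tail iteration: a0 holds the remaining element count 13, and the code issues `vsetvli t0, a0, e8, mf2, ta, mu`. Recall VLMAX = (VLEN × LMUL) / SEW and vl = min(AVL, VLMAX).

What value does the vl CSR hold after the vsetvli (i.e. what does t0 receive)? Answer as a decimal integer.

vl = 13

VLMAX = (256 × 1/2) / 8 = 16 lanes
AVL=13 ≤ VLMAX=16, so vl = 13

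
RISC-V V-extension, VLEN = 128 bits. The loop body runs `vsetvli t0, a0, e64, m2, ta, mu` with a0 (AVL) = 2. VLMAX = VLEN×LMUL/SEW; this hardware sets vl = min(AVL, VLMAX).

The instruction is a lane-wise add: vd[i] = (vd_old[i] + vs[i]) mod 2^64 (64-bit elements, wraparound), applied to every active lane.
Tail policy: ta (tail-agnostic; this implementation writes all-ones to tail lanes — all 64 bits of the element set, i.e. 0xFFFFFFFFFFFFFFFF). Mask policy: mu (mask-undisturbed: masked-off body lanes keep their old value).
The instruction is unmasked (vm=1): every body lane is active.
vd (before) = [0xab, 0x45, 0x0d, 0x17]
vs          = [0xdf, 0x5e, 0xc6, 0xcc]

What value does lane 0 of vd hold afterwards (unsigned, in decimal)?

VLMAX = (128 × 2) / 64 = 4 lanes
vl = min(AVL, VLMAX) = min(2, 4) = 2
vd[0] add(0xab,0xdf) -> 0x18a
vd[1] add(0x45,0x5e) -> 0xa3
vd[2] tail/ones -> 0xffffffffffffffff
vd[3] tail/ones -> 0xffffffffffffffff

vd[0] = 394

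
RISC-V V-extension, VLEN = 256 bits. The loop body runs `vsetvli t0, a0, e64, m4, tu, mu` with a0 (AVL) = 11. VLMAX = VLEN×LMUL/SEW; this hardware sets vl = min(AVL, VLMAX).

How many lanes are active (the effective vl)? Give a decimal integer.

vl = 11

lanes per group: 256·4/64 = 16
vl = min(AVL, VLMAX) = min(11, 16) = 11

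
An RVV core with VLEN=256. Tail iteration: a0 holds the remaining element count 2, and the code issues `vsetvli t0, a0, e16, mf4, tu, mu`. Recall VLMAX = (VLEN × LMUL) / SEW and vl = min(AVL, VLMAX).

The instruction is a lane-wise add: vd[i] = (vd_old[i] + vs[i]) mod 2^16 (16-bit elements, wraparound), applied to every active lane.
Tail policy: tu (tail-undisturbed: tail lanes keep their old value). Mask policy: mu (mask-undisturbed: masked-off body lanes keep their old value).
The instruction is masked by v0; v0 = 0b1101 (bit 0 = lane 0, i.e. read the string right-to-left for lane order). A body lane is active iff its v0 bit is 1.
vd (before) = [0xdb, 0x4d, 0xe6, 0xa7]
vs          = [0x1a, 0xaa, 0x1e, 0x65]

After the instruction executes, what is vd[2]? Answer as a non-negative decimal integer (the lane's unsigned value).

VLMAX = (256 × 1/4) / 16 = 4 lanes
AVL=2 ≤ VLMAX=4, so vl = 2
vd[0] add(0xdb,0x1a) -> 0xf5
vd[1] mask-off/keep -> 0x4d
vd[2] tail/keep -> 0xe6
vd[3] tail/keep -> 0xa7

vd[2] = 230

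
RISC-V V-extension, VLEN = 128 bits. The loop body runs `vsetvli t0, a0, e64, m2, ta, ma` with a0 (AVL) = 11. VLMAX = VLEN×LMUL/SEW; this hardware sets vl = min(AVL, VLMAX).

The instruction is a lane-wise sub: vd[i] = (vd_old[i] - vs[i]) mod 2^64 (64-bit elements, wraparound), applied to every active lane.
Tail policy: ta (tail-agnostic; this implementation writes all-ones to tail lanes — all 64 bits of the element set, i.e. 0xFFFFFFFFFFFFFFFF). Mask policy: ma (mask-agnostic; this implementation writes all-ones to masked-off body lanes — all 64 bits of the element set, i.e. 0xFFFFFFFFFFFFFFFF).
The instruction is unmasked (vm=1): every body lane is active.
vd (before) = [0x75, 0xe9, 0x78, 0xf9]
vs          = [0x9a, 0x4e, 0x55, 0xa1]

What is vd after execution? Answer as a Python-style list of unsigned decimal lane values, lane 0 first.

lanes per group: 128·2/64 = 4
vl ← min(11, 4) = 4
vd[0] sub(0x75,0x9a) -> 0xffffffffffffffdb
vd[1] sub(0xe9,0x4e) -> 0x9b
vd[2] sub(0x78,0x55) -> 0x23
vd[3] sub(0xf9,0xa1) -> 0x58

vd = [18446744073709551579, 155, 35, 88]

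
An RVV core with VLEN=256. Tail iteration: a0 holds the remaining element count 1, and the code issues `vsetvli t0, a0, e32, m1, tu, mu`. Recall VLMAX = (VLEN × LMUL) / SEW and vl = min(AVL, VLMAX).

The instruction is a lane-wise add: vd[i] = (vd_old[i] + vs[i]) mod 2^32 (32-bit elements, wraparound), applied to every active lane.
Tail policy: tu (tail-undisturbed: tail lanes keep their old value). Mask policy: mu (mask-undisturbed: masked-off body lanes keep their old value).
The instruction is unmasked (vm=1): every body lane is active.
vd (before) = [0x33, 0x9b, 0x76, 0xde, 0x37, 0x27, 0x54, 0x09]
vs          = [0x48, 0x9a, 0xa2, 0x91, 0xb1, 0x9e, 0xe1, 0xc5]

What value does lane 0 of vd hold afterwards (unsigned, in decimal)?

VLMAX = (256 × 1) / 32 = 8 lanes
vl ← min(1, 8) = 1
vd[0] add(0x33,0x48) -> 0x7b
vd[1] tail/keep -> 0x9b
vd[2] tail/keep -> 0x76
vd[3] tail/keep -> 0xde
vd[4] tail/keep -> 0x37
vd[5] tail/keep -> 0x27
vd[6] tail/keep -> 0x54
vd[7] tail/keep -> 0x09

vd[0] = 123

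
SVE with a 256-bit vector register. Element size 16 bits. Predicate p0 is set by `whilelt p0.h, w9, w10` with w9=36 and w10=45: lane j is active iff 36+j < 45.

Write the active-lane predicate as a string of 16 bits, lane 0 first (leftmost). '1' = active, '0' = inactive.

256-bit reg / 16-bit elem → 16 lanes
whilelt: lane j active iff 36+j < 45 → j < 9 → 9 active
bits (lane 0 leftmost): 1111111110000000

predicate = 1111111110000000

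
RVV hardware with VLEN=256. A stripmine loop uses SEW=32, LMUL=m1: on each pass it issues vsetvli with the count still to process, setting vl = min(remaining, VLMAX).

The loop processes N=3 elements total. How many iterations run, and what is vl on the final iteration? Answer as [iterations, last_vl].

[iterations, last_vl] = [1, 3]

VLMAX = VLEN×LMUL/SEW = 256×1/32 = 8
3 elements at 8/iter → 1 passes, remainder 3 on the last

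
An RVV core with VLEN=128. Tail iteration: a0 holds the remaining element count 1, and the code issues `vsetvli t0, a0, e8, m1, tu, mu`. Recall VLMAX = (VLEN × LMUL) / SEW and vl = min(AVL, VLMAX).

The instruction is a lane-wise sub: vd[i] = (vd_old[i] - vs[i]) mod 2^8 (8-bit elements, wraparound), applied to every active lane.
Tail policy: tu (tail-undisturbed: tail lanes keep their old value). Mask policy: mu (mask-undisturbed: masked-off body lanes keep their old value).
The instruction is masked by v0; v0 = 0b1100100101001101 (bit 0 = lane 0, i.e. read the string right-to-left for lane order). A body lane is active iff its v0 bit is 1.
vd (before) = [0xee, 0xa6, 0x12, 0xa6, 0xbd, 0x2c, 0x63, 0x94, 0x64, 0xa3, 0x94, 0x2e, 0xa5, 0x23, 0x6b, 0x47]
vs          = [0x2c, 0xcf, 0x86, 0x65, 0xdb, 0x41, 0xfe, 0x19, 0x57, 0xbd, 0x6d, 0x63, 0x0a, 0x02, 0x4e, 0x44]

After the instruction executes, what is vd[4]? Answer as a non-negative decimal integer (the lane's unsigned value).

vd[4] = 189

lanes per group: 128·1/8 = 16
vl ← min(1, 16) = 1
[0] sub(0xee,0x2c) = 0xc2
[1] tail/keep = 0xa6
[2] tail/keep = 0x12
[3] tail/keep = 0xa6
[4] tail/keep = 0xbd
[5] tail/keep = 0x2c
[6] tail/keep = 0x63
[7] tail/keep = 0x94
[8] tail/keep = 0x64
[9] tail/keep = 0xa3
[10] tail/keep = 0x94
[11] tail/keep = 0x2e
[12] tail/keep = 0xa5
[13] tail/keep = 0x23
[14] tail/keep = 0x6b
[15] tail/keep = 0x47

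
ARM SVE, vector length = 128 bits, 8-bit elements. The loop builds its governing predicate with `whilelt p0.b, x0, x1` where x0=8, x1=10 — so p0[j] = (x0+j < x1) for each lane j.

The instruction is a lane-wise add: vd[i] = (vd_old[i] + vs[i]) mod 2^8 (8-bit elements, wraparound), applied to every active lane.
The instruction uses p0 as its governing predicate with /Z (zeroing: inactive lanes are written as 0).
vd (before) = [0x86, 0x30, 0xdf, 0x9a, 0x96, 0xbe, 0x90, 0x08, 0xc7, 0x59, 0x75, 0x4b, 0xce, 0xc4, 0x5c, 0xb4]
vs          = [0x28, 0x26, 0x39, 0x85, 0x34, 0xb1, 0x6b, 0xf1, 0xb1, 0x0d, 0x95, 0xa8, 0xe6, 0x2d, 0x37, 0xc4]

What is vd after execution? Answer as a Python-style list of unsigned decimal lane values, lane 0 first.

vd = [174, 86, 0, 0, 0, 0, 0, 0, 0, 0, 0, 0, 0, 0, 0, 0]

128-bit reg / 8-bit elem → 16 lanes
active while 8+j < 10, i.e. j ∈ [0,2) capped at 16 ⇒ 2
  i=0: add(0x86,0x28) → 174
  i=1: add(0x30,0x26) → 86
  i=2: tail/zero → 0
  i=3: tail/zero → 0
  i=4: tail/zero → 0
  i=5: tail/zero → 0
  i=6: tail/zero → 0
  i=7: tail/zero → 0
  i=8: tail/zero → 0
  i=9: tail/zero → 0
  i=10: tail/zero → 0
  i=11: tail/zero → 0
  i=12: tail/zero → 0
  i=13: tail/zero → 0
  i=14: tail/zero → 0
  i=15: tail/zero → 0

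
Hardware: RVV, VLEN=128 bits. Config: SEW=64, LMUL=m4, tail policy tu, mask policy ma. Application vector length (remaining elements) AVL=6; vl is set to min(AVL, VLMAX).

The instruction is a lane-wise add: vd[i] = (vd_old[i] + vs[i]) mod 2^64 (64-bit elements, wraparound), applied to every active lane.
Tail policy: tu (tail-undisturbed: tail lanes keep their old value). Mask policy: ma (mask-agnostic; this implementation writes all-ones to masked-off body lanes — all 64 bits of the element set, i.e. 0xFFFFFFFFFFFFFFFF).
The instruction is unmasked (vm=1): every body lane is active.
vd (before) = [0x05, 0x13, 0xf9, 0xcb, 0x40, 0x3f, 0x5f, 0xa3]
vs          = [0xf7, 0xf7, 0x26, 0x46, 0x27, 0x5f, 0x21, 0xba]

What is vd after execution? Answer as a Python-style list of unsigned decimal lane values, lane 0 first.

vd = [252, 266, 287, 273, 103, 158, 95, 163]

VLMAX = VLEN×LMUL/SEW = 128×4/64 = 8
vl = min(AVL, VLMAX) = min(6, 8) = 6
  i=0: add(0x05,0xf7) → 252
  i=1: add(0x13,0xf7) → 266
  i=2: add(0xf9,0x26) → 287
  i=3: add(0xcb,0x46) → 273
  i=4: add(0x40,0x27) → 103
  i=5: add(0x3f,0x5f) → 158
  i=6: tail/keep → 95
  i=7: tail/keep → 163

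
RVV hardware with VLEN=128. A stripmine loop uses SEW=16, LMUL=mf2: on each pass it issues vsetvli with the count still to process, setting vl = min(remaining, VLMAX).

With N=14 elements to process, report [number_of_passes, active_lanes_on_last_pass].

[iterations, last_vl] = [4, 2]

lanes per group: 128·1/2/16 = 4
14 elements at 4/iter → 4 passes, remainder 2 on the last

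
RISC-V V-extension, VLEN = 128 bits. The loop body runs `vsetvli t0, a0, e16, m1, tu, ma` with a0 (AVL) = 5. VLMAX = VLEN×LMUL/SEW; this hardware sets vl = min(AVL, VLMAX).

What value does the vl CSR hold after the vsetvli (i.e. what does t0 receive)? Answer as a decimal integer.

VLMAX = VLEN×LMUL/SEW = 128×1/16 = 8
AVL=5 ≤ VLMAX=8, so vl = 5

vl = 5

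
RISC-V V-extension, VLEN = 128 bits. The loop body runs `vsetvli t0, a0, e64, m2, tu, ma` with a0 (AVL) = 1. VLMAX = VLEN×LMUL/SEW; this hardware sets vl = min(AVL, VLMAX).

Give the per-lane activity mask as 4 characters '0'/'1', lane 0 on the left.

VLMAX = VLEN×LMUL/SEW = 128×2/64 = 4
vl ← min(1, 4) = 1
bits (lane 0 leftmost): 1000

predicate = 1000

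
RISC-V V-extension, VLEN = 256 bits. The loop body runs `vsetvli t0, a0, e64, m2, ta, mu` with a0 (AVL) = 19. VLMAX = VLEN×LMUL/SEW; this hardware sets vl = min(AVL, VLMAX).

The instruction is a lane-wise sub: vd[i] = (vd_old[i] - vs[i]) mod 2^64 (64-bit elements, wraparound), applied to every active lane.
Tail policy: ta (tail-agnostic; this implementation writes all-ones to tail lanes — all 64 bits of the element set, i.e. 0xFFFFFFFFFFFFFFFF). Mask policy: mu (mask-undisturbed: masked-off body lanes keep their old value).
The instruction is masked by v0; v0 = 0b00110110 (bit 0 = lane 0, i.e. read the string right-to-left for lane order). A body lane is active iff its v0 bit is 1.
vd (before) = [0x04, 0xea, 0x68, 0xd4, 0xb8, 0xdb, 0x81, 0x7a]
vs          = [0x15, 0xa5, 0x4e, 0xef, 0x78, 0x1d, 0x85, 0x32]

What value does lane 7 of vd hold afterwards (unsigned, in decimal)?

vd[7] = 122

VLMAX = (256 × 2) / 64 = 8 lanes
vl ← min(19, 8) = 8
[0] mask-off/keep = 0x04
[1] sub(0xea,0xa5) = 0x45
[2] sub(0x68,0x4e) = 0x1a
[3] mask-off/keep = 0xd4
[4] sub(0xb8,0x78) = 0x40
[5] sub(0xdb,0x1d) = 0xbe
[6] mask-off/keep = 0x81
[7] mask-off/keep = 0x7a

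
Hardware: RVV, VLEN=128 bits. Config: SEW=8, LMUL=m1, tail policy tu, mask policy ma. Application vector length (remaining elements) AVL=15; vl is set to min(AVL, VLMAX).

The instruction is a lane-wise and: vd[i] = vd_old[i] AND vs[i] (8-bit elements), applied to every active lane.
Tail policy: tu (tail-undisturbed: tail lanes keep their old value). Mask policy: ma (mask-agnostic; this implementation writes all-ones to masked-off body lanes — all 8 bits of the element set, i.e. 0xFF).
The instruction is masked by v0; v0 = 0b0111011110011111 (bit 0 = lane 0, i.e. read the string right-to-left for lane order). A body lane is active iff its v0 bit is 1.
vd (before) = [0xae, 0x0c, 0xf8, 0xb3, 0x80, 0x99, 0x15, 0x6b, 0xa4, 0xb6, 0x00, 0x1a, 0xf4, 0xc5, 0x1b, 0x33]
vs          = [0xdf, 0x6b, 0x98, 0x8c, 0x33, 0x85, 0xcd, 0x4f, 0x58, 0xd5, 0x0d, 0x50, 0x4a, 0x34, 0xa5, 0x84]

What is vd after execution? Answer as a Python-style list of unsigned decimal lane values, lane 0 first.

VLMAX = VLEN×LMUL/SEW = 128×1/8 = 16
AVL=15 ≤ VLMAX=16, so vl = 15
  i=0: and(0xae,0xdf) → 142
  i=1: and(0x0c,0x6b) → 8
  i=2: and(0xf8,0x98) → 152
  i=3: and(0xb3,0x8c) → 128
  i=4: and(0x80,0x33) → 0
  i=5: mask-off/ones → 255
  i=6: mask-off/ones → 255
  i=7: and(0x6b,0x4f) → 75
  i=8: and(0xa4,0x58) → 0
  i=9: and(0xb6,0xd5) → 148
  i=10: and(0x00,0x0d) → 0
  i=11: mask-off/ones → 255
  i=12: and(0xf4,0x4a) → 64
  i=13: and(0xc5,0x34) → 4
  i=14: and(0x1b,0xa5) → 1
  i=15: tail/keep → 51

vd = [142, 8, 152, 128, 0, 255, 255, 75, 0, 148, 0, 255, 64, 4, 1, 51]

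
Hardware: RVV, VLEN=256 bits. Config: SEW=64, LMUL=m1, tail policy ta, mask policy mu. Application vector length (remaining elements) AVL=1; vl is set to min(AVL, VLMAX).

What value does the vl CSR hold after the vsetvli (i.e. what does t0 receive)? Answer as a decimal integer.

vl = 1

lanes per group: 256·1/64 = 4
vl ← min(1, 4) = 1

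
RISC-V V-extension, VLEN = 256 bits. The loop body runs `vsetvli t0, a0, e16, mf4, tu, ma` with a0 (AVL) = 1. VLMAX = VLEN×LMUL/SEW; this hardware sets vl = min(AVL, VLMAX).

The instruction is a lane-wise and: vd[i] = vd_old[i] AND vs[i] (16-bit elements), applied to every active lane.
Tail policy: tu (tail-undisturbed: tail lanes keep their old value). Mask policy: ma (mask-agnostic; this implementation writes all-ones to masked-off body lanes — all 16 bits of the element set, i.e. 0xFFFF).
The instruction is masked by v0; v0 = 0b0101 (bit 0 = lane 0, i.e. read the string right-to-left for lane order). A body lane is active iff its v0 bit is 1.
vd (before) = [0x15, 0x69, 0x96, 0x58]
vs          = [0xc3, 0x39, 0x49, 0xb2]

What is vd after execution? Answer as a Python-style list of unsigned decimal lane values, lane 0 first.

vd = [1, 105, 150, 88]

lanes per group: 256·1/4/16 = 4
AVL=1 ≤ VLMAX=4, so vl = 1
lane  0: and(0x15,0xc3) ⇒ 0x01
lane  1: tail/keep ⇒ 0x69
lane  2: tail/keep ⇒ 0x96
lane  3: tail/keep ⇒ 0x58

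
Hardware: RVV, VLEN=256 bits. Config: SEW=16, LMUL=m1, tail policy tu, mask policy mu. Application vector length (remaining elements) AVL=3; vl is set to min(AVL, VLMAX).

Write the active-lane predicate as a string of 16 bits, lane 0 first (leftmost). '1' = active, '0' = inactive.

VLMAX = VLEN×LMUL/SEW = 256×1/16 = 16
vl ← min(3, 16) = 3
bits (lane 0 leftmost): 1110000000000000

predicate = 1110000000000000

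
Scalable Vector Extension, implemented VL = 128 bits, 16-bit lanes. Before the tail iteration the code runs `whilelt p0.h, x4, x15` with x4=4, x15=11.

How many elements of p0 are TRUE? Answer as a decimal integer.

vl = 7

register lanes = 128/16 = 8
p0[j] = (4+j < 11); true for j=0..6 → 7 lanes set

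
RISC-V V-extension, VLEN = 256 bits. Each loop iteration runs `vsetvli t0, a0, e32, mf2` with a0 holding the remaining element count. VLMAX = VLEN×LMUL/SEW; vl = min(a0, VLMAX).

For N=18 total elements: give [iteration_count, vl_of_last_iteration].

lanes per group: 256·1/2/32 = 4
N=18: ⌈18/4⌉ = 5 iters; last vl = 18 − 4×4 = 2

[iterations, last_vl] = [5, 2]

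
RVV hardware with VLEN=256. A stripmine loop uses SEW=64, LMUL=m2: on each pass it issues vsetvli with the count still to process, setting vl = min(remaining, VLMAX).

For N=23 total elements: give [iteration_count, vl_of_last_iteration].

[iterations, last_vl] = [3, 7]

lanes per group: 256·2/64 = 8
N=23: ⌈23/8⌉ = 3 iters; last vl = 23 − 2×8 = 7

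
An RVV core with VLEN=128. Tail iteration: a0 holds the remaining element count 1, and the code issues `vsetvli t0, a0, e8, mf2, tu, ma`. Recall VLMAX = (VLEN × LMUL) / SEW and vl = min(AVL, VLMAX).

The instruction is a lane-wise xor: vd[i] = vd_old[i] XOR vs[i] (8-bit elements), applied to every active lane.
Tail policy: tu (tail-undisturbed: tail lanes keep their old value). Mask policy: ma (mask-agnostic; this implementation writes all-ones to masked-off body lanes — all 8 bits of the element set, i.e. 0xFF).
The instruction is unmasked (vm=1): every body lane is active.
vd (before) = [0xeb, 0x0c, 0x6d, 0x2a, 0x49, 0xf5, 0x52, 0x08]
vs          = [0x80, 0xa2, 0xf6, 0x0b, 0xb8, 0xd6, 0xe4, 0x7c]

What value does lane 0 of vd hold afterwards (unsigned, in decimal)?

VLMAX = (128 × 1/2) / 8 = 8 lanes
vl = min(AVL, VLMAX) = min(1, 8) = 1
vd[0] xor(0xeb,0x80) -> 0x6b
vd[1] tail/keep -> 0x0c
vd[2] tail/keep -> 0x6d
vd[3] tail/keep -> 0x2a
vd[4] tail/keep -> 0x49
vd[5] tail/keep -> 0xf5
vd[6] tail/keep -> 0x52
vd[7] tail/keep -> 0x08

vd[0] = 107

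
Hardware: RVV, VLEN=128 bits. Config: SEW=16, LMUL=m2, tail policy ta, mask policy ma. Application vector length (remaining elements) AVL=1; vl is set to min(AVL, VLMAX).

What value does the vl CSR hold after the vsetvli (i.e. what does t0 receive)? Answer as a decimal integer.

VLMAX = VLEN×LMUL/SEW = 128×2/16 = 16
vl = min(AVL, VLMAX) = min(1, 16) = 1

vl = 1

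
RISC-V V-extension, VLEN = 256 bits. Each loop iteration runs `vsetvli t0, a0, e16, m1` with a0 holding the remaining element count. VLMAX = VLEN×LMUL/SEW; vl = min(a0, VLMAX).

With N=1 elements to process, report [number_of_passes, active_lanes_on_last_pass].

[iterations, last_vl] = [1, 1]

VLMAX = VLEN×LMUL/SEW = 256×1/16 = 16
N=1: ⌈1/16⌉ = 1 iters; last vl = 1 − 0×16 = 1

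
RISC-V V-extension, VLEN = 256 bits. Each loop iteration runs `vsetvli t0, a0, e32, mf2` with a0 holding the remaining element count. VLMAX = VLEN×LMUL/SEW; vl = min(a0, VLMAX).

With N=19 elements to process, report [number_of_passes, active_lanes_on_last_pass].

[iterations, last_vl] = [5, 3]

lanes per group: 256·1/2/32 = 4
19 elements at 4/iter → 5 passes, remainder 3 on the last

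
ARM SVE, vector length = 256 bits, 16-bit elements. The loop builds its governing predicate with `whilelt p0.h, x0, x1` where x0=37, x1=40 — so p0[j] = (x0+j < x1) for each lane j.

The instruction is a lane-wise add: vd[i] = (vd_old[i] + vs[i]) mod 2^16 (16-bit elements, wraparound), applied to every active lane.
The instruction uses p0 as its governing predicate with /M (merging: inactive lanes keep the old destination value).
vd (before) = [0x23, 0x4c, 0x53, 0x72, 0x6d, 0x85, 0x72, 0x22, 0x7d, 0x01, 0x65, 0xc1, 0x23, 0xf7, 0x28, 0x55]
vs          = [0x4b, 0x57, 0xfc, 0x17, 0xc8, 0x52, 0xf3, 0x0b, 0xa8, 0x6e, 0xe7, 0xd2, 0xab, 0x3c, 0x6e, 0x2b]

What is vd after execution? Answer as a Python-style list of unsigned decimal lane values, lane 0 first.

register lanes = 256/16 = 16
active while 37+j < 40, i.e. j ∈ [0,3) capped at 16 ⇒ 3
[0] add(0x23,0x4b) = 0x6e
[1] add(0x4c,0x57) = 0xa3
[2] add(0x53,0xfc) = 0x14f
[3] tail/keep = 0x72
[4] tail/keep = 0x6d
[5] tail/keep = 0x85
[6] tail/keep = 0x72
[7] tail/keep = 0x22
[8] tail/keep = 0x7d
[9] tail/keep = 0x01
[10] tail/keep = 0x65
[11] tail/keep = 0xc1
[12] tail/keep = 0x23
[13] tail/keep = 0xf7
[14] tail/keep = 0x28
[15] tail/keep = 0x55

vd = [110, 163, 335, 114, 109, 133, 114, 34, 125, 1, 101, 193, 35, 247, 40, 85]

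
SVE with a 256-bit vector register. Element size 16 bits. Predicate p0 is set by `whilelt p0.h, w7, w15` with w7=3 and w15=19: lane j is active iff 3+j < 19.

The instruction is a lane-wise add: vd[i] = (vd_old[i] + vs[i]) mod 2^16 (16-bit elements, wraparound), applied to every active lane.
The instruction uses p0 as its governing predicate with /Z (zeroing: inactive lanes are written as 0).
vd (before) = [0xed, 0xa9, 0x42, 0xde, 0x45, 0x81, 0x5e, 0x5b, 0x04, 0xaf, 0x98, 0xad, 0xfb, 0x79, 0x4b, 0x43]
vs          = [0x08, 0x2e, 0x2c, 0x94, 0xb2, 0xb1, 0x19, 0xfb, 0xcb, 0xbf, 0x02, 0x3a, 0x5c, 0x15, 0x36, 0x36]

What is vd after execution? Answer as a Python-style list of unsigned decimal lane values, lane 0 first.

vd = [245, 215, 110, 370, 247, 306, 119, 342, 207, 366, 154, 231, 343, 142, 129, 121]

256-bit reg / 16-bit elem → 16 lanes
whilelt: lane j active iff 3+j < 19 → j < 16 → 16 active
lane  0: add(0xed,0x08) ⇒ 0xf5
lane  1: add(0xa9,0x2e) ⇒ 0xd7
lane  2: add(0x42,0x2c) ⇒ 0x6e
lane  3: add(0xde,0x94) ⇒ 0x172
lane  4: add(0x45,0xb2) ⇒ 0xf7
lane  5: add(0x81,0xb1) ⇒ 0x132
lane  6: add(0x5e,0x19) ⇒ 0x77
lane  7: add(0x5b,0xfb) ⇒ 0x156
lane  8: add(0x04,0xcb) ⇒ 0xcf
lane  9: add(0xaf,0xbf) ⇒ 0x16e
lane 10: add(0x98,0x02) ⇒ 0x9a
lane 11: add(0xad,0x3a) ⇒ 0xe7
lane 12: add(0xfb,0x5c) ⇒ 0x157
lane 13: add(0x79,0x15) ⇒ 0x8e
lane 14: add(0x4b,0x36) ⇒ 0x81
lane 15: add(0x43,0x36) ⇒ 0x79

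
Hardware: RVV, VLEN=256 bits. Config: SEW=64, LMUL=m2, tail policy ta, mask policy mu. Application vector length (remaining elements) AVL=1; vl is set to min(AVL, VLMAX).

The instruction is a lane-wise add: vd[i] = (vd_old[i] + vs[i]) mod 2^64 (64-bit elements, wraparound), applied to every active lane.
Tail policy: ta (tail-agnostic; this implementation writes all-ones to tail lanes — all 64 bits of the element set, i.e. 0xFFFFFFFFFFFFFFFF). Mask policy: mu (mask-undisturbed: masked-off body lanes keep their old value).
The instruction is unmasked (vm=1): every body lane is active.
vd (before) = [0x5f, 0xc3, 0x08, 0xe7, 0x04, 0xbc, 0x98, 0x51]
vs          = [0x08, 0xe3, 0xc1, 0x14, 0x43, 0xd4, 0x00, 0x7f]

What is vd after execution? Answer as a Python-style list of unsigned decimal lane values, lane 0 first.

VLMAX = (256 × 2) / 64 = 8 lanes
vl ← min(1, 8) = 1
[0] add(0x5f,0x08) = 0x67
[1] tail/ones = 0xffffffffffffffff
[2] tail/ones = 0xffffffffffffffff
[3] tail/ones = 0xffffffffffffffff
[4] tail/ones = 0xffffffffffffffff
[5] tail/ones = 0xffffffffffffffff
[6] tail/ones = 0xffffffffffffffff
[7] tail/ones = 0xffffffffffffffff

vd = [103, 18446744073709551615, 18446744073709551615, 18446744073709551615, 18446744073709551615, 18446744073709551615, 18446744073709551615, 18446744073709551615]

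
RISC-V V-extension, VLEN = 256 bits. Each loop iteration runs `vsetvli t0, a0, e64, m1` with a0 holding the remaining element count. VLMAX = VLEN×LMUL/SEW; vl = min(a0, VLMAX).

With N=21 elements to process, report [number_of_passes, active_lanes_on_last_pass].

[iterations, last_vl] = [6, 1]

lanes per group: 256·1/64 = 4
iterations = ceil(21/4) = 6; final-pass vl = 1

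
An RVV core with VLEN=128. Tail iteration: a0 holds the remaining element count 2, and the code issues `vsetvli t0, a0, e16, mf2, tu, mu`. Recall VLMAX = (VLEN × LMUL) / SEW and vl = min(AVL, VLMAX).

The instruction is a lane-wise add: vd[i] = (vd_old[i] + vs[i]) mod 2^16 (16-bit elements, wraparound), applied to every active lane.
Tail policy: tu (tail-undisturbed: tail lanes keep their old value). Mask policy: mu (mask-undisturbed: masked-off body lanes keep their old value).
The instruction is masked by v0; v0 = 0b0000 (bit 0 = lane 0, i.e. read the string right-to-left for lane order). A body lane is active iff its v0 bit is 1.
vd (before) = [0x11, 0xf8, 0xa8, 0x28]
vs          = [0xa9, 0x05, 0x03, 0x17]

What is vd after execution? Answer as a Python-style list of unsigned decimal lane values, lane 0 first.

vd = [17, 248, 168, 40]

VLMAX = VLEN×LMUL/SEW = 128×1/2/16 = 4
vl ← min(2, 4) = 2
vd[0] mask-off/keep -> 0x11
vd[1] mask-off/keep -> 0xf8
vd[2] tail/keep -> 0xa8
vd[3] tail/keep -> 0x28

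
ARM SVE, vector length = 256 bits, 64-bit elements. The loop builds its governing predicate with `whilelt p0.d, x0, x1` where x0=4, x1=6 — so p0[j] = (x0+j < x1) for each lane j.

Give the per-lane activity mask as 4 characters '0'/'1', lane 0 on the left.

predicate = 1100

256-bit reg / 64-bit elem → 4 lanes
active while 4+j < 6, i.e. j ∈ [0,2) capped at 4 ⇒ 2
bits (lane 0 leftmost): 1100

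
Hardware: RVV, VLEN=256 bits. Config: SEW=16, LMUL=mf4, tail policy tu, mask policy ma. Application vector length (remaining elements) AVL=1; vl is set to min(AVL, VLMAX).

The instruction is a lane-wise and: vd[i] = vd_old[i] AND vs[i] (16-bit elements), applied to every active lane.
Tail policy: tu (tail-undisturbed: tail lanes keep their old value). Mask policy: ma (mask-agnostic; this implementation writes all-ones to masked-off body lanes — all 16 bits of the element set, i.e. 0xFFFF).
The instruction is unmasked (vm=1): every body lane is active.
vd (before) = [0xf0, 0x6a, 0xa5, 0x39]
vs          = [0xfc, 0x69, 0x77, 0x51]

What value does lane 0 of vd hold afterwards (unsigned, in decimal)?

lanes per group: 256·1/4/16 = 4
AVL=1 ≤ VLMAX=4, so vl = 1
lane  0: and(0xf0,0xfc) ⇒ 0xf0
lane  1: tail/keep ⇒ 0x6a
lane  2: tail/keep ⇒ 0xa5
lane  3: tail/keep ⇒ 0x39

vd[0] = 240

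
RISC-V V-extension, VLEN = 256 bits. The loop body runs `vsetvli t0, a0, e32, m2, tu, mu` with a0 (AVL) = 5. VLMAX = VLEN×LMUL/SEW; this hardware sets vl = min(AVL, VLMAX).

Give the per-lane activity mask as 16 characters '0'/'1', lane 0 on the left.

lanes per group: 256·2/32 = 16
vl = min(AVL, VLMAX) = min(5, 16) = 5
bits (lane 0 leftmost): 1111100000000000

predicate = 1111100000000000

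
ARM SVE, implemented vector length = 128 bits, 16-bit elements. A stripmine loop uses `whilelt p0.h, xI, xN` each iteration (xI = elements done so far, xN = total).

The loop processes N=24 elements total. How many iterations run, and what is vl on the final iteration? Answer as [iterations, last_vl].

[iterations, last_vl] = [3, 8]

register lanes = 128/16 = 8
iterations = ceil(24/8) = 3; final-pass vl = 8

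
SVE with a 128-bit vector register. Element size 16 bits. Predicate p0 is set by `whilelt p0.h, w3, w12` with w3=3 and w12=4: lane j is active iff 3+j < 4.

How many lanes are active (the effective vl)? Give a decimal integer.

vl = 1

lane count: 128 div 16 = 8
active while 3+j < 4, i.e. j ∈ [0,1) capped at 8 ⇒ 1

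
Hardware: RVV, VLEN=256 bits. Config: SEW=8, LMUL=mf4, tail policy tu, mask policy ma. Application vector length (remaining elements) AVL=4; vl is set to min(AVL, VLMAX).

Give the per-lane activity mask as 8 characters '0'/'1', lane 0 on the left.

lanes per group: 256·1/4/8 = 8
AVL=4 ≤ VLMAX=8, so vl = 4
bits (lane 0 leftmost): 11110000

predicate = 11110000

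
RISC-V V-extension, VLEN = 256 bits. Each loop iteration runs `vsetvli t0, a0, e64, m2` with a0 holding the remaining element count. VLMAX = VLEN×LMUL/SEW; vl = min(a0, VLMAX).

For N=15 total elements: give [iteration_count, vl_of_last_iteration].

[iterations, last_vl] = [2, 7]

lanes per group: 256·2/64 = 8
15 elements at 8/iter → 2 passes, remainder 7 on the last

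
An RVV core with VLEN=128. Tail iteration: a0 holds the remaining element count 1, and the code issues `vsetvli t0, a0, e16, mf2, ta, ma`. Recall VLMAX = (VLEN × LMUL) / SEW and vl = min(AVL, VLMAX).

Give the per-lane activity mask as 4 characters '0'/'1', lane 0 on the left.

VLMAX = (128 × 1/2) / 16 = 4 lanes
AVL=1 ≤ VLMAX=4, so vl = 1
bits (lane 0 leftmost): 1000

predicate = 1000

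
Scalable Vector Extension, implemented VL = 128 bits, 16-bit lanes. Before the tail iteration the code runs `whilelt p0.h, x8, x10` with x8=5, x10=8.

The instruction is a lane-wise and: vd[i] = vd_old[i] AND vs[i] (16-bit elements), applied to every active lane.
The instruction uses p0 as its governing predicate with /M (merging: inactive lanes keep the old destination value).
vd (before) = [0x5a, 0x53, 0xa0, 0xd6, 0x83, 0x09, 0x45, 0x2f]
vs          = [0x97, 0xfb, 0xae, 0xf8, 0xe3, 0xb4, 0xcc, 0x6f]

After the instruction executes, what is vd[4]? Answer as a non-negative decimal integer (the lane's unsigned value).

128-bit reg / 16-bit elem → 8 lanes
active while 5+j < 8, i.e. j ∈ [0,3) capped at 8 ⇒ 3
[0] and(0x5a,0x97) = 0x12
[1] and(0x53,0xfb) = 0x53
[2] and(0xa0,0xae) = 0xa0
[3] tail/keep = 0xd6
[4] tail/keep = 0x83
[5] tail/keep = 0x09
[6] tail/keep = 0x45
[7] tail/keep = 0x2f

vd[4] = 131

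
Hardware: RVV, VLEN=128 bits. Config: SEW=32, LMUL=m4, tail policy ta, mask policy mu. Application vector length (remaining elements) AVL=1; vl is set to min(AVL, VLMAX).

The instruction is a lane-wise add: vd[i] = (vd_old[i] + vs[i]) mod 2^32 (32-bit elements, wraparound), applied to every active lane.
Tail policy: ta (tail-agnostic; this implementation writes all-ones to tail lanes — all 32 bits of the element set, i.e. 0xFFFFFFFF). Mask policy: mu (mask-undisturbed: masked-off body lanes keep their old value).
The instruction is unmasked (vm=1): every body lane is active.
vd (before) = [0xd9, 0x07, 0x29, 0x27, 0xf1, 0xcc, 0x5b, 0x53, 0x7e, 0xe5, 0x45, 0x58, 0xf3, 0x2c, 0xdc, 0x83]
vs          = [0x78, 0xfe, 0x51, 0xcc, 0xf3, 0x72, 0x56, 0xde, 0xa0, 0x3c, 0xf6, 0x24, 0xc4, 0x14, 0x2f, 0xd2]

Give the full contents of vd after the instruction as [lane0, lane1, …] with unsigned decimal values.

vd = [337, 4294967295, 4294967295, 4294967295, 4294967295, 4294967295, 4294967295, 4294967295, 4294967295, 4294967295, 4294967295, 4294967295, 4294967295, 4294967295, 4294967295, 4294967295]

lanes per group: 128·4/32 = 16
vl = min(AVL, VLMAX) = min(1, 16) = 1
lane  0: add(0xd9,0x78) ⇒ 0x151
lane  1: tail/ones ⇒ 0xffffffff
lane  2: tail/ones ⇒ 0xffffffff
lane  3: tail/ones ⇒ 0xffffffff
lane  4: tail/ones ⇒ 0xffffffff
lane  5: tail/ones ⇒ 0xffffffff
lane  6: tail/ones ⇒ 0xffffffff
lane  7: tail/ones ⇒ 0xffffffff
lane  8: tail/ones ⇒ 0xffffffff
lane  9: tail/ones ⇒ 0xffffffff
lane 10: tail/ones ⇒ 0xffffffff
lane 11: tail/ones ⇒ 0xffffffff
lane 12: tail/ones ⇒ 0xffffffff
lane 13: tail/ones ⇒ 0xffffffff
lane 14: tail/ones ⇒ 0xffffffff
lane 15: tail/ones ⇒ 0xffffffff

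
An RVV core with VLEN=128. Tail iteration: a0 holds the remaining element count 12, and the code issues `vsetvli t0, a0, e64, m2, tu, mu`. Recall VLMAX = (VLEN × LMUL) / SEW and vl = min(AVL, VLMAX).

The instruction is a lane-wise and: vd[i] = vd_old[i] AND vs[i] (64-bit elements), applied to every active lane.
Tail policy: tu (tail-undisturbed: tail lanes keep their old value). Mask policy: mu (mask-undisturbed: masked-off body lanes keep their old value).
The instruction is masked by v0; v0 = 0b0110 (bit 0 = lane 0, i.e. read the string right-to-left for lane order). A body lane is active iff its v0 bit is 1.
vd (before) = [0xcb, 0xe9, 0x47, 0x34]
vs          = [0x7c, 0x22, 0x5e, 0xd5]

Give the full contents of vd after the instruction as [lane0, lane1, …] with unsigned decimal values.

vd = [203, 32, 70, 52]

VLMAX = VLEN×LMUL/SEW = 128×2/64 = 4
vl ← min(12, 4) = 4
[0] mask-off/keep = 0xcb
[1] and(0xe9,0x22) = 0x20
[2] and(0x47,0x5e) = 0x46
[3] mask-off/keep = 0x34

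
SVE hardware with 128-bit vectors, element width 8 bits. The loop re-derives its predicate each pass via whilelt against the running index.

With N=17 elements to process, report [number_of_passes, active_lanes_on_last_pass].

lane count: 128 div 8 = 16
N=17: ⌈17/16⌉ = 2 iters; last vl = 17 − 1×16 = 1

[iterations, last_vl] = [2, 1]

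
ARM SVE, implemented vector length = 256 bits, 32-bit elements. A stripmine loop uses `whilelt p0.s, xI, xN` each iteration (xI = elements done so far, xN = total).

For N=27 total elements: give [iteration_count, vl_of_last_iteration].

register lanes = 256/32 = 8
iterations = ceil(27/8) = 4; final-pass vl = 3

[iterations, last_vl] = [4, 3]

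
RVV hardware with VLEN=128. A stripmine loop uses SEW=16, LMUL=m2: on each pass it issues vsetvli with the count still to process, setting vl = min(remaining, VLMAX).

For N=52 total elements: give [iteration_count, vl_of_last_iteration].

VLMAX = (128 × 2) / 16 = 16 lanes
N=52: ⌈52/16⌉ = 4 iters; last vl = 52 − 3×16 = 4

[iterations, last_vl] = [4, 4]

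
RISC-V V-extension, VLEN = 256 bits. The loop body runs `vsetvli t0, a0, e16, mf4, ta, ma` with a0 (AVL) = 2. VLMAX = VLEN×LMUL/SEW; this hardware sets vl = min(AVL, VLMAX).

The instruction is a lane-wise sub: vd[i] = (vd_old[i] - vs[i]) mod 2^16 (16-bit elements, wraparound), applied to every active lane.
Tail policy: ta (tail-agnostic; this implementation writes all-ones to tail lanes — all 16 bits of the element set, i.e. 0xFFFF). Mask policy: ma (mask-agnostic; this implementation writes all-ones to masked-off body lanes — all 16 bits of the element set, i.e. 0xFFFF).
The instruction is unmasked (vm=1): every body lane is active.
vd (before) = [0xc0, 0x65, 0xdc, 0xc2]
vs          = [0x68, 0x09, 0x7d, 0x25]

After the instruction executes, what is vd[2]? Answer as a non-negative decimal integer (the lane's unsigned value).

lanes per group: 256·1/4/16 = 4
vl ← min(2, 4) = 2
lane  0: sub(0xc0,0x68) ⇒ 0x58
lane  1: sub(0x65,0x09) ⇒ 0x5c
lane  2: tail/ones ⇒ 0xffff
lane  3: tail/ones ⇒ 0xffff

vd[2] = 65535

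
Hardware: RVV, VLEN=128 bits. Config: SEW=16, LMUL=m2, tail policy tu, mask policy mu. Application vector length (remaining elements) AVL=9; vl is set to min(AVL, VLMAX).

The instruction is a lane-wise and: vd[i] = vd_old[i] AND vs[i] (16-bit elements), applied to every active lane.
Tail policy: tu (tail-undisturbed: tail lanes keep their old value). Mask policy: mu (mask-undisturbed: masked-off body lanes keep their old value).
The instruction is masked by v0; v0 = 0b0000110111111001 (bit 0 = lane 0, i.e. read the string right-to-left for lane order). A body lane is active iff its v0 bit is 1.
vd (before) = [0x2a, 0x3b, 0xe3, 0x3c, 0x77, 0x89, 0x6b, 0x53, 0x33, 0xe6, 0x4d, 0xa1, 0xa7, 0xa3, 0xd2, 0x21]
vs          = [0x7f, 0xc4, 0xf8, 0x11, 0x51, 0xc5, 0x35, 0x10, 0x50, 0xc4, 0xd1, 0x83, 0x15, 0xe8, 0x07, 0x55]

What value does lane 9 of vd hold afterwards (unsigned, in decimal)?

VLMAX = (128 × 2) / 16 = 16 lanes
vl = min(AVL, VLMAX) = min(9, 16) = 9
lane  0: and(0x2a,0x7f) ⇒ 0x2a
lane  1: mask-off/keep ⇒ 0x3b
lane  2: mask-off/keep ⇒ 0xe3
lane  3: and(0x3c,0x11) ⇒ 0x10
lane  4: and(0x77,0x51) ⇒ 0x51
lane  5: and(0x89,0xc5) ⇒ 0x81
lane  6: and(0x6b,0x35) ⇒ 0x21
lane  7: and(0x53,0x10) ⇒ 0x10
lane  8: and(0x33,0x50) ⇒ 0x10
lane  9: tail/keep ⇒ 0xe6
lane 10: tail/keep ⇒ 0x4d
lane 11: tail/keep ⇒ 0xa1
lane 12: tail/keep ⇒ 0xa7
lane 13: tail/keep ⇒ 0xa3
lane 14: tail/keep ⇒ 0xd2
lane 15: tail/keep ⇒ 0x21

vd[9] = 230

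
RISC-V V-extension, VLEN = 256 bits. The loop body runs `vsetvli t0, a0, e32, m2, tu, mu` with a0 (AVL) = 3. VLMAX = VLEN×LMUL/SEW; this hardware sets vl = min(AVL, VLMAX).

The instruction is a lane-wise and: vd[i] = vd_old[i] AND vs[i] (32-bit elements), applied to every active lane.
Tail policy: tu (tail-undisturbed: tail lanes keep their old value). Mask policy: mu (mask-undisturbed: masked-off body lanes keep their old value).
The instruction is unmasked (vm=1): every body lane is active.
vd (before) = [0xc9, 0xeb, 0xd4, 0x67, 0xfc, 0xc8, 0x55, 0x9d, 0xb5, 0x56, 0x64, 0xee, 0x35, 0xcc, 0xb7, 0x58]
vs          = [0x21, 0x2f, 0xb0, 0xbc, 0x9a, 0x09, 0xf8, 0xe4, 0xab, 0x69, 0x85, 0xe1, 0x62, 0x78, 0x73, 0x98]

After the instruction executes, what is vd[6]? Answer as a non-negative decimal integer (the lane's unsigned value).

vd[6] = 85

VLMAX = (256 × 2) / 32 = 16 lanes
vl = min(AVL, VLMAX) = min(3, 16) = 3
lane  0: and(0xc9,0x21) ⇒ 0x01
lane  1: and(0xeb,0x2f) ⇒ 0x2b
lane  2: and(0xd4,0xb0) ⇒ 0x90
lane  3: tail/keep ⇒ 0x67
lane  4: tail/keep ⇒ 0xfc
lane  5: tail/keep ⇒ 0xc8
lane  6: tail/keep ⇒ 0x55
lane  7: tail/keep ⇒ 0x9d
lane  8: tail/keep ⇒ 0xb5
lane  9: tail/keep ⇒ 0x56
lane 10: tail/keep ⇒ 0x64
lane 11: tail/keep ⇒ 0xee
lane 12: tail/keep ⇒ 0x35
lane 13: tail/keep ⇒ 0xcc
lane 14: tail/keep ⇒ 0xb7
lane 15: tail/keep ⇒ 0x58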